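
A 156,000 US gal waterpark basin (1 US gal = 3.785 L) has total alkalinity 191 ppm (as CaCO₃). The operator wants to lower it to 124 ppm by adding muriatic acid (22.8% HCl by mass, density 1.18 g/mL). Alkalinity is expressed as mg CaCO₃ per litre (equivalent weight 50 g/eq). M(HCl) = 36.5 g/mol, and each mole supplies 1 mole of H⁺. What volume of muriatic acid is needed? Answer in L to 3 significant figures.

Volume: 156,000 US gal × 3.785 L/gal = 590,460 L.
Alkalinity to neutralize: (191 − 124) = 67 mg/L as CaCO₃ × 590,460 L = 39,560 g as CaCO₃.
Equivalents of H⁺ required: 39,560 ÷ 50 g/eq = 791.2 eq = 791.2 mol HCl.
Mass of HCl: 791.2 × 36.5 = 28,880 g.
Mass of 22.8% solution: 28,880 / 0.228 = 126,700 g.
Volume: 126,700 g ÷ 1.18 g/mL = 107,300 mL.

107 L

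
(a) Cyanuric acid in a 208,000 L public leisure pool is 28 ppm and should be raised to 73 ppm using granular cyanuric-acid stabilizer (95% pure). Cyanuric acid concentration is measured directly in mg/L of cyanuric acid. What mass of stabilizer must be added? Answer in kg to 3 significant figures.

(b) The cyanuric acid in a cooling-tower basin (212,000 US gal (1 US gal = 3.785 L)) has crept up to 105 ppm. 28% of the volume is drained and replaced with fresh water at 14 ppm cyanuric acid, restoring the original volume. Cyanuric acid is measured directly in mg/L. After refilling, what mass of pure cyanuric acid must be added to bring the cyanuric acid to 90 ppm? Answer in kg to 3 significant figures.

(a) 9.85 kg; (b) 8.41 kg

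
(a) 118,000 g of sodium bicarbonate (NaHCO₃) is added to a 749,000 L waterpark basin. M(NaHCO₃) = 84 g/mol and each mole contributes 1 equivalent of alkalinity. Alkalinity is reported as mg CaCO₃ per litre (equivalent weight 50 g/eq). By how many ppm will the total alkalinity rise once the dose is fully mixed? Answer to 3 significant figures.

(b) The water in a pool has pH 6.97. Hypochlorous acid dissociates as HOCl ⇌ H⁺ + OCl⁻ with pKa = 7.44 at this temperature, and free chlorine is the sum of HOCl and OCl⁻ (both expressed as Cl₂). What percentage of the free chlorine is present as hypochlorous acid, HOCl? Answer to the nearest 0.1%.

(a) Moles of NaHCO₃: 118,000 g ÷ 84 g/mol = 1405 mol → 1405 eq of alkalinity.
(a) As CaCO₃: 1405 eq × 50 g/eq = 70,240 g.
(a) Rise: 70,240 g / 749,000 L × 1000 = 93.78 mg/L.

(b) [OCl⁻]/[HOCl] = 10^(pH − pKa) = 10^(6.97 − 7.44) = 10^-0.47 = 0.3388.
(b) Fraction as HOCl = 1 / (1 + 0.3388) = 0.7469.

(a) 93.8 ppm; (b) 74.7%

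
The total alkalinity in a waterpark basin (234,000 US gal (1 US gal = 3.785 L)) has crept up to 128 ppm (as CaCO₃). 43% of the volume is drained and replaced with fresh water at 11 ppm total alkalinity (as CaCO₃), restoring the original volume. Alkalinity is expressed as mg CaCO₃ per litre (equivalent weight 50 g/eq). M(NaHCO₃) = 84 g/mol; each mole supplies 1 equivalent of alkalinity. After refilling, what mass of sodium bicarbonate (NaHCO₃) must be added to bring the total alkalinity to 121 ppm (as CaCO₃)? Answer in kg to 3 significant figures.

Volume: 234,000 US gal × 3.785 L/gal = 885,690 L.
After draining 43% and refilling: 128 × 0.57 + 11 × 0.43 = 77.69 ppm.
Deficit to target: 121 − 77.69 = 43.31 mg/L.
As CaCO₃: 43.31 mg/L × 885,690 L = 38,360 g; ÷ 50 g/eq ÷ 1 = 767.2 mol NaHCO₃.
Mass: 767.2 × 84 = 64,440 g.

64.4 kg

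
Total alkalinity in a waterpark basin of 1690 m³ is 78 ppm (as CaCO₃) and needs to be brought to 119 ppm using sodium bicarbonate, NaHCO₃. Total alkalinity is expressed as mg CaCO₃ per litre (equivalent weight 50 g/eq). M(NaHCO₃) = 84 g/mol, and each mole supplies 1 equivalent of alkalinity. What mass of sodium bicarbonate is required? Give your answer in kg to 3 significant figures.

116 kg

Volume: 1690 m³ = 1,690,000 L.
Alkalinity to add: (119 − 78) = 41 mg/L as CaCO₃ × 1,690,000 L = 69,290 g as CaCO₃.
Equivalents: 69,290 g ÷ 50 g/eq = 1386 eq.
NaHCO₃ supplies 1 eq per mole → 1386 mol.
Mass: 1386 mol × 84 g/mol = 116,400 g.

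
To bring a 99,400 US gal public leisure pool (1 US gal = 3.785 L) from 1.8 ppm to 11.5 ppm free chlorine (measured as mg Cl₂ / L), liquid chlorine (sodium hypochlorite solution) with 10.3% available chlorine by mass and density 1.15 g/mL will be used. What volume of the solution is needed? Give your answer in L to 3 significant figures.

Volume: 99,400 US gal × 3.785 L/gal = 376,229 L.
Chlorine deficit: 11.5 − 1.8 = 9.7 ppm = 9.7 mg/L as Cl₂.
Cl₂ equivalent needed: 9.7 mg/L × 376,229 L = 3,649,000 mg = 3649 g.
Product at 10.3% available chlorine: 3649 / 0.103 = 35,430 g.
Volume at density 1.15 g/mL: 35,430 g ÷ 1.15 g/mL = 30,810 mL.

30.8 L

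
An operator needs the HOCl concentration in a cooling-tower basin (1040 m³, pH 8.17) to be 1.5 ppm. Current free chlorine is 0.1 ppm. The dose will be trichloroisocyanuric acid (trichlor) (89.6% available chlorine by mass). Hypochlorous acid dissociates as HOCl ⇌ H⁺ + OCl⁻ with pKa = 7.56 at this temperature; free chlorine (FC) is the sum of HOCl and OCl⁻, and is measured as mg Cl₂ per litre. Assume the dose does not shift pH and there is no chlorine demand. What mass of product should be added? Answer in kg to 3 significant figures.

8.72 kg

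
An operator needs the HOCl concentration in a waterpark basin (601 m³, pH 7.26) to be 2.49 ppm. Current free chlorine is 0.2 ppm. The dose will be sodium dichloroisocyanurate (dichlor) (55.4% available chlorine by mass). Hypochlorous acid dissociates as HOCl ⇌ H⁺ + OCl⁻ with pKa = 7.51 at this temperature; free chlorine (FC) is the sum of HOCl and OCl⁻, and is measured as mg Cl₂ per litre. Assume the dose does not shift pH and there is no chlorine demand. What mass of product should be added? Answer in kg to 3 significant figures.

Volume: 601 m³ = 601,000 L.
[OCl⁻]/[HOCl] = 10^(pH − pKa) = 10^(7.26 − 7.51) = 0.5623; fraction as HOCl = 1/(1 + 0.5623) = 0.6401.
Free chlorine required for 2.49 ppm HOCl: 2.49 / 0.6401 = 3.89 ppm.
FC to add: 3.89 − 0.2 = 3.69 mg/L as Cl₂.
Cl₂ equivalent: 3.69 mg/L × 601,000 L = 2218 g.
Product at 55.4% available Cl: 2218 / 0.554 = 4003 g.

4.00 kg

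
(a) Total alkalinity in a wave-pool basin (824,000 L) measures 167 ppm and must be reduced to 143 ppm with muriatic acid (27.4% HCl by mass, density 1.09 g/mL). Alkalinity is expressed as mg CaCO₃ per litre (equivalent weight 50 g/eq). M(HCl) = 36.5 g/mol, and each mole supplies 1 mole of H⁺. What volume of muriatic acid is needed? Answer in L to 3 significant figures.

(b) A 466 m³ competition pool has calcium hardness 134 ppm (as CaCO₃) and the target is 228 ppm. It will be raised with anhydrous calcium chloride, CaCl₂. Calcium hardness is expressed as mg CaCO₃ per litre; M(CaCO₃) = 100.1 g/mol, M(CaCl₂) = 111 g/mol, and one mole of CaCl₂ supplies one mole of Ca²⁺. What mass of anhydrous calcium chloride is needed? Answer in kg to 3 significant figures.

(a) Alkalinity to neutralize: (167 − 143) = 24 mg/L as CaCO₃ × 824,000 L = 19,780 g as CaCO₃.
(a) Equivalents of H⁺ required: 19,780 ÷ 50 g/eq = 395.5 eq = 395.5 mol HCl.
(a) Mass of HCl: 395.5 × 36.5 = 14,440 g.
(a) Mass of 27.4% solution: 14,440 / 0.274 = 52,690 g.
(a) Volume: 52,690 g ÷ 1.09 g/mL = 48,340 mL.

(b) Volume: 466 m³ = 466,000 L.
(b) Hardness to add: (228 − 134) = 94 mg/L as CaCO₃ × 466,000 L = 43,800 g as CaCO₃.
(b) Moles of Ca²⁺ (1 mol Ca²⁺ ≡ 1 mol CaCO₃): 43,800 / 100.1 g/mol = 437.6 mol.
(b) Mass of CaCl₂: 437.6 × 111 = 48,570 g.

(a) 48.3 L; (b) 48.6 kg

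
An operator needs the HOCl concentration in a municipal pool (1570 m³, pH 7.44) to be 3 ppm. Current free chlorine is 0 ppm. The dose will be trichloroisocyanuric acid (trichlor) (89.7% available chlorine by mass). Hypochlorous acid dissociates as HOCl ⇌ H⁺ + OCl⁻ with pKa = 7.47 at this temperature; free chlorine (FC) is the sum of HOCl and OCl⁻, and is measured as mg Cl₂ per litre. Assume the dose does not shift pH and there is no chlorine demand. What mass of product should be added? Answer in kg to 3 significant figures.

10.2 kg

Volume: 1570 m³ = 1,570,000 L.
[OCl⁻]/[HOCl] = 10^(pH − pKa) = 10^(7.44 − 7.47) = 0.9333; fraction as HOCl = 1/(1 + 0.9333) = 0.5173.
Free chlorine required for 3 ppm HOCl: 3 / 0.5173 = 5.8 ppm.
FC to add: 5.8 − 0 = 5.8 mg/L as Cl₂.
Cl₂ equivalent: 5.8 mg/L × 1,570,000 L = 9106 g.
Product at 89.7% available Cl: 9106 / 0.897 = 10,150 g.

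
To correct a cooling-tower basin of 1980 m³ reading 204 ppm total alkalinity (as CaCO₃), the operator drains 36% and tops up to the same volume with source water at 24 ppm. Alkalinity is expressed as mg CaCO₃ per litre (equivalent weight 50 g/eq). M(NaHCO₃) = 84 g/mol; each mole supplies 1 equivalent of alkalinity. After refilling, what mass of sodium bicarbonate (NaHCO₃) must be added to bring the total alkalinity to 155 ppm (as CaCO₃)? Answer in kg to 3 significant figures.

52.6 kg

Volume: 1980 m³ = 1,980,000 L.
After draining 36% and refilling: 204 × 0.64 + 24 × 0.36 = 139.2 ppm.
Deficit to target: 155 − 139.2 = 15.8 mg/L.
As CaCO₃: 15.8 mg/L × 1,980,000 L = 31,280 g; ÷ 50 g/eq ÷ 1 = 625.7 mol NaHCO₃.
Mass: 625.7 × 84 = 52,560 g.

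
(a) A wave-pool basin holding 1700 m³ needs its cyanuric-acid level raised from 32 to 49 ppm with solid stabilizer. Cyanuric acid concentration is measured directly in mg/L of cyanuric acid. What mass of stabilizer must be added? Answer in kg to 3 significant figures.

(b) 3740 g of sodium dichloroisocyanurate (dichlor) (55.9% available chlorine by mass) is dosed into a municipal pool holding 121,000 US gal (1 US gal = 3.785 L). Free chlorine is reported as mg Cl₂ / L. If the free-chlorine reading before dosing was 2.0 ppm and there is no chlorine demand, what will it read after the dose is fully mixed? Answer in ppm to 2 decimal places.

(a) 28.9 kg; (b) 6.56 ppm

(a) Volume: 1700 m³ = 1,700,000 L.
(a) CYA to add: (49 − 32) = 17 mg/L × 1,700,000 L = 28,900 g cyanuric acid.

(b) Volume: 121,000 US gal × 3.785 L/gal = 457,985 L.
(b) Available chlorine delivered: 3740 g × 0.559 = 2091 g as Cl₂.
(b) Concentration rise: 2091 g / 457,985 L = 4.565 mg/L = 4.56 ppm.
(b) Final FC: 2.0 + 4.56 = 6.56 ppm.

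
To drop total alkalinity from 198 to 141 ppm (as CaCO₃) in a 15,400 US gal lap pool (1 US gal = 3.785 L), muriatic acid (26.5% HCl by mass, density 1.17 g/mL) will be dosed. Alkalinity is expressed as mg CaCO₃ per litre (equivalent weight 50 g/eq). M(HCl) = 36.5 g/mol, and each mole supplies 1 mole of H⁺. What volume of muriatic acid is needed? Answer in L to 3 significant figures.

7.82 L

Volume: 15,400 US gal × 3.785 L/gal = 58,289 L.
Alkalinity to neutralize: (198 − 141) = 57 mg/L as CaCO₃ × 58,289 L = 3322 g as CaCO₃.
Equivalents of H⁺ required: 3322 ÷ 50 g/eq = 66.45 eq = 66.45 mol HCl.
Mass of HCl: 66.45 × 36.5 = 2425 g.
Mass of 26.5% solution: 2425 / 0.265 = 9152 g.
Volume: 9152 g ÷ 1.17 g/mL = 7823 mL.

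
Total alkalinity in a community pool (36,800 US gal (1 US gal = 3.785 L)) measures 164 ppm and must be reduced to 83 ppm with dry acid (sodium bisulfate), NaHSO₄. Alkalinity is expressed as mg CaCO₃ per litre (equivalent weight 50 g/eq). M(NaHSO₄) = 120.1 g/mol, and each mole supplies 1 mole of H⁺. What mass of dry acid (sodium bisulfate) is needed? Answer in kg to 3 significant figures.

Volume: 36,800 US gal × 3.785 L/gal = 139,288 L.
Alkalinity to neutralize: (164 − 83) = 81 mg/L as CaCO₃ × 139,288 L = 11,280 g as CaCO₃.
Equivalents of H⁺ required: 11,280 ÷ 50 g/eq = 225.6 eq = 225.6 mol NaHSO₄.
Mass of NaHSO₄: 225.6 × 120.1 = 27,100 g.

27.1 kg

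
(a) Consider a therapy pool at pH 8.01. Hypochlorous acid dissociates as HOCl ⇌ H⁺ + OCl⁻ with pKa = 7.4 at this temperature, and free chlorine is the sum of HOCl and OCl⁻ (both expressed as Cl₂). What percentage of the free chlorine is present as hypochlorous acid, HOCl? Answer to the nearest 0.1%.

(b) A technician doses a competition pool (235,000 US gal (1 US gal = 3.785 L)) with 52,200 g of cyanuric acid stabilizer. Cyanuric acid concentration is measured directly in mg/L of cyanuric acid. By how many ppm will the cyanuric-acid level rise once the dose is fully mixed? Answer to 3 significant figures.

(a) [OCl⁻]/[HOCl] = 10^(pH − pKa) = 10^(8.01 − 7.4) = 10^0.61 = 4.074.
(a) Fraction as HOCl = 1 / (1 + 4.074) = 0.1971.

(b) Volume: 235,000 US gal × 3.785 L/gal = 889,475 L.
(b) Rise: 52,200 g / 889,475 L × 1000 = 58.69 mg/L.

(a) 19.7%; (b) 58.7 ppm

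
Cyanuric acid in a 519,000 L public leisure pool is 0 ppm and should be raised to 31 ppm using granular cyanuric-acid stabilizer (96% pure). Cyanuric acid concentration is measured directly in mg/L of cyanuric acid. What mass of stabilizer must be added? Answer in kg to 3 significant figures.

CYA to add: (31 − 0) = 31 mg/L × 519,000 L = 16,090 g cyanuric acid.
At 96% purity: 16,090 / 0.96 = 16,760 g product.

16.8 kg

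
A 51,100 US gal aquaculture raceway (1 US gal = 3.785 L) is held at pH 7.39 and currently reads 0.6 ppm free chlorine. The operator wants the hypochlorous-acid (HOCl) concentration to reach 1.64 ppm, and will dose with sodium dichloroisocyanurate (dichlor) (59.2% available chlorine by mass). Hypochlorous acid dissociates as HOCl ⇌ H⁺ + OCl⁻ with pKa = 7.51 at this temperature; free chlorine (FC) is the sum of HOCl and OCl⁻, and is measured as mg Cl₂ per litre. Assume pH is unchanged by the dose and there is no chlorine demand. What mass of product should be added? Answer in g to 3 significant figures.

746 g

Volume: 51,100 US gal × 3.785 L/gal = 193,414 L.
[OCl⁻]/[HOCl] = 10^(pH − pKa) = 10^(7.39 − 7.51) = 0.7586; fraction as HOCl = 1/(1 + 0.7586) = 0.5686.
Free chlorine required for 1.64 ppm HOCl: 1.64 / 0.5686 = 2.884 ppm.
FC to add: 2.884 − 0.6 = 2.284 mg/L as Cl₂.
Cl₂ equivalent: 2.284 mg/L × 193,414 L = 441.8 g.
Product at 59.2% available Cl: 441.8 / 0.592 = 746.2 g.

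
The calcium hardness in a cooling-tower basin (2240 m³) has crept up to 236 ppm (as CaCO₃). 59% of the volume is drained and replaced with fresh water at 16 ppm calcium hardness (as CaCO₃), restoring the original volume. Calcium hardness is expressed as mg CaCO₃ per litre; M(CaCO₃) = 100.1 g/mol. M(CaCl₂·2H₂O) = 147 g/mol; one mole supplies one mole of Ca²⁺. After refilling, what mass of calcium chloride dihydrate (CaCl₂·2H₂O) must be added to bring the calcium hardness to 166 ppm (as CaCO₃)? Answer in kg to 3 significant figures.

Volume: 2240 m³ = 2,240,000 L.
After draining 59% and refilling: 236 × 0.41 + 16 × 0.59 = 106.2 ppm.
Deficit to target: 166 − 106.2 = 59.8 mg/L.
As CaCO₃: 59.8 mg/L × 2,240,000 L = 134,000 g; ÷ 100.1 = 1338 mol Ca²⁺.
Mass: 1338 × 147 = 196,700 g.

197 kg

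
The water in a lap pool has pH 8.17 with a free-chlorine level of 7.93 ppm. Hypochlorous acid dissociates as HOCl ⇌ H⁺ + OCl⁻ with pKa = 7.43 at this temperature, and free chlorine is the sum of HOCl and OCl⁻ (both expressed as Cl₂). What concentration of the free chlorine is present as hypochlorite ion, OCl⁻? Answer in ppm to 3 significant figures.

6.71 ppm

[OCl⁻]/[HOCl] = 10^(pH − pKa) = 10^(8.17 − 7.43) = 10^0.74 = 5.495.
Fraction as HOCl = 1 / (1 + 5.495) = 0.154.
OCl⁻ = (1 − 0.154) × 7.93 ppm = 6.709 ppm.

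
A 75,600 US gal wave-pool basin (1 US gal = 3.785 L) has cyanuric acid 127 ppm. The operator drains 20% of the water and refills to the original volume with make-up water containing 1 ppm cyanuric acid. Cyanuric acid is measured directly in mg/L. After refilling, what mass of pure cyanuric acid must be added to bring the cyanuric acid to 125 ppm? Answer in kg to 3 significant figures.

Volume: 75,600 US gal × 3.785 L/gal = 286,146 L.
After draining 20% and refilling: 127 × 0.80 + 1 × 0.20 = 101.8 ppm.
Deficit to target: 125 − 101.8 = 23.2 mg/L.
Mass: 23.2 mg/L × 286,146 L = 6639 g cyanuric acid.

6.64 kg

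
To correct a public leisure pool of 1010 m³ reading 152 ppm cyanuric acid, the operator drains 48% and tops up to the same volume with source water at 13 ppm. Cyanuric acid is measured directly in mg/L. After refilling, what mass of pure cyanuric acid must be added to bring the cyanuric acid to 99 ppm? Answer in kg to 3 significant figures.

13.9 kg

Volume: 1010 m³ = 1,010,000 L.
After draining 48% and refilling: 152 × 0.52 + 13 × 0.48 = 85.28 ppm.
Deficit to target: 99 − 85.28 = 13.72 mg/L.
Mass: 13.72 mg/L × 1,010,000 L = 13,860 g cyanuric acid.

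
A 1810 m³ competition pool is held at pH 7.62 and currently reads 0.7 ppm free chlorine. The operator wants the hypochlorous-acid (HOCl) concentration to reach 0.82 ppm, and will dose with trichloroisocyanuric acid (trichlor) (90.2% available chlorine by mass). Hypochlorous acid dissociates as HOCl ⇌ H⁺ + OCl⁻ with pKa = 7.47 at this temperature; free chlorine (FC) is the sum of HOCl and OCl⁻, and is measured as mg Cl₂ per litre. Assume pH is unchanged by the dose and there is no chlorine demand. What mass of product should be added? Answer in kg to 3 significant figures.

2.57 kg

Volume: 1810 m³ = 1,810,000 L.
[OCl⁻]/[HOCl] = 10^(pH − pKa) = 10^(7.62 − 7.47) = 1.413; fraction as HOCl = 1/(1 + 1.413) = 0.4145.
Free chlorine required for 0.82 ppm HOCl: 0.82 / 0.4145 = 1.978 ppm.
FC to add: 1.978 − 0.7 = 1.278 mg/L as Cl₂.
Cl₂ equivalent: 1.278 mg/L × 1,810,000 L = 2314 g.
Product at 90.2% available Cl: 2314 / 0.902 = 2565 g.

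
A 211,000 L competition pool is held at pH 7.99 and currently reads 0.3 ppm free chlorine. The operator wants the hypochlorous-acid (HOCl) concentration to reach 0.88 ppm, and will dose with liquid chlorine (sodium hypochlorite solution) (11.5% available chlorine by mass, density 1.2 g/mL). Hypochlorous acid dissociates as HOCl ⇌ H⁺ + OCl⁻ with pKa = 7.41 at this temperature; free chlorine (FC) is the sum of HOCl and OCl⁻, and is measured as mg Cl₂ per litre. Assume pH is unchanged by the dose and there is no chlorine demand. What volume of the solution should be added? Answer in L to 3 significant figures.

[OCl⁻]/[HOCl] = 10^(pH − pKa) = 10^(7.99 − 7.41) = 3.802; fraction as HOCl = 1/(1 + 3.802) = 0.2083.
Free chlorine required for 0.88 ppm HOCl: 0.88 / 0.2083 = 4.226 ppm.
FC to add: 4.226 − 0.3 = 3.926 mg/L as Cl₂.
Cl₂ equivalent: 3.926 mg/L × 211,000 L = 828.3 g.
Product at 11.5% available Cl: 828.3 / 0.115 = 7203 g.
Volume: 7203 g ÷ 1.2 g/mL = 6002 mL.

6.00 L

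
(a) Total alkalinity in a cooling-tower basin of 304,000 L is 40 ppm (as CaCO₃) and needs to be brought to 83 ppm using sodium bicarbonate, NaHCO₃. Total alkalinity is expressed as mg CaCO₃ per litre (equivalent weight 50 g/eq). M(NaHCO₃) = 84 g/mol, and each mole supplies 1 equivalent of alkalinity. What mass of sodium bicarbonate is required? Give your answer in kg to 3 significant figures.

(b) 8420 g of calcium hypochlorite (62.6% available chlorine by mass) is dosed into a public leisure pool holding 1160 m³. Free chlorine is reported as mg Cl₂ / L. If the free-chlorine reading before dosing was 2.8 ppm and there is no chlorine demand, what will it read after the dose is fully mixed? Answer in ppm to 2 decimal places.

(a) Alkalinity to add: (83 − 40) = 43 mg/L as CaCO₃ × 304,000 L = 13,070 g as CaCO₃.
(a) Equivalents: 13,070 g ÷ 50 g/eq = 261.4 eq.
(a) NaHCO₃ supplies 1 eq per mole → 261.4 mol.
(a) Mass: 261.4 mol × 84 g/mol = 21,960 g.

(b) Volume: 1160 m³ = 1,160,000 L.
(b) Available chlorine delivered: 8420 g × 0.626 = 5271 g as Cl₂.
(b) Concentration rise: 5271 g / 1,160,000 L = 4.544 mg/L = 4.54 ppm.
(b) Final FC: 2.8 + 4.54 = 7.34 ppm.

(a) 22.0 kg; (b) 7.34 ppm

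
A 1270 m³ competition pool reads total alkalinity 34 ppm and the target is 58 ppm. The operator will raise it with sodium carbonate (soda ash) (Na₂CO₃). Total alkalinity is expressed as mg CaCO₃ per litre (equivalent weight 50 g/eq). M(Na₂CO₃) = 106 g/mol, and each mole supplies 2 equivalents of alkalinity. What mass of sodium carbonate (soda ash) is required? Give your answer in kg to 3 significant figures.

Volume: 1270 m³ = 1,270,000 L.
Alkalinity to add: (58 − 34) = 24 mg/L as CaCO₃ × 1,270,000 L = 30,480 g as CaCO₃.
Equivalents: 30,480 g ÷ 50 g/eq = 609.6 eq.
Each mole of Na₂CO₃ supplies 2 eq, so 609.6 / 2 = 304.8 mol.
Mass: 304.8 mol × 106 g/mol = 32,310 g.

32.3 kg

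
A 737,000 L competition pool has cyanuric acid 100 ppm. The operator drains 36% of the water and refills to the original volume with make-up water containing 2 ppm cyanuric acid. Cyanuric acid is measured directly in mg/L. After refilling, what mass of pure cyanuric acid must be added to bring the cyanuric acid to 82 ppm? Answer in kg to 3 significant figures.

12.7 kg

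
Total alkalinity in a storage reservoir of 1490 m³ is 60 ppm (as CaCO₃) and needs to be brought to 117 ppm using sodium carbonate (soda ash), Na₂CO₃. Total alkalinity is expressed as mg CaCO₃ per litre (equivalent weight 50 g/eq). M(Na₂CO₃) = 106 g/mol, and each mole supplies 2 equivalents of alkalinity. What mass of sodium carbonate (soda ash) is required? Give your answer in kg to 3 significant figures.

Volume: 1490 m³ = 1,490,000 L.
Alkalinity to add: (117 − 60) = 57 mg/L as CaCO₃ × 1,490,000 L = 84,930 g as CaCO₃.
Equivalents: 84,930 g ÷ 50 g/eq = 1699 eq.
Each mole of Na₂CO₃ supplies 2 eq, so 1699 / 2 = 849.3 mol.
Mass: 849.3 mol × 106 g/mol = 90,030 g.

90.0 kg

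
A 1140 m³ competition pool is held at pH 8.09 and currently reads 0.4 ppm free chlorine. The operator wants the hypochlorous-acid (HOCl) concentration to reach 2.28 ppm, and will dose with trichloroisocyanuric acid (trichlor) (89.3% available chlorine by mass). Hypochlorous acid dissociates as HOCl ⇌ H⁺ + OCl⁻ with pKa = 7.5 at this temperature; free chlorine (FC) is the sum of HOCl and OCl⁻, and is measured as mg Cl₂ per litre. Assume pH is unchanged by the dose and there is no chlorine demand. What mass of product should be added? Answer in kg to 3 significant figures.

13.7 kg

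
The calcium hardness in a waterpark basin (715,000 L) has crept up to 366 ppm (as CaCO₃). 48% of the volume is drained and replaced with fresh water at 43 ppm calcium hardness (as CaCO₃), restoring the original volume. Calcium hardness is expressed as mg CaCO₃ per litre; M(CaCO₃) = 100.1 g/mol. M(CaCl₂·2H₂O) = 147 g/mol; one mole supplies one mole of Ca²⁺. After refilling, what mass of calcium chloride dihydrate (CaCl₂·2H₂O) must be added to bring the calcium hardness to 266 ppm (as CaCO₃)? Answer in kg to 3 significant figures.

After draining 48% and refilling: 366 × 0.52 + 43 × 0.48 = 210.96 ppm.
Deficit to target: 266 − 210.96 = 55.04 mg/L.
As CaCO₃: 55.04 mg/L × 715,000 L = 39,350 g; ÷ 100.1 = 393.1 mol Ca²⁺.
Mass: 393.1 × 147 = 57,790 g.

57.8 kg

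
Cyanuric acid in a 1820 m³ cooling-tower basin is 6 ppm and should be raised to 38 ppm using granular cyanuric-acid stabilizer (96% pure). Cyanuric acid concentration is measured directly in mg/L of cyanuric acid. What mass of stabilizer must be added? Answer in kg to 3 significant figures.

60.7 kg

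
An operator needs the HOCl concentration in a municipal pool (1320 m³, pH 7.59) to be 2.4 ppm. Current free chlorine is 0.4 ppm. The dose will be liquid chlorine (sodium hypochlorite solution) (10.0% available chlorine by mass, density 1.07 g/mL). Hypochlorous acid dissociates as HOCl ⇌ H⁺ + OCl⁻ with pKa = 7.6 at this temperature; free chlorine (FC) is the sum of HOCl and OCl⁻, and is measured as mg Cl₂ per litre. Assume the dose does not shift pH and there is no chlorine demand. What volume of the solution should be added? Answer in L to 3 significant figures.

Volume: 1320 m³ = 1,320,000 L.
[OCl⁻]/[HOCl] = 10^(pH − pKa) = 10^(7.59 − 7.6) = 0.9772; fraction as HOCl = 1/(1 + 0.9772) = 0.5058.
Free chlorine required for 2.4 ppm HOCl: 2.4 / 0.5058 = 4.745 ppm.
FC to add: 4.745 − 0.4 = 4.345 mg/L as Cl₂.
Cl₂ equivalent: 4.345 mg/L × 1,320,000 L = 5736 g.
Product at 10.0% available Cl: 5736 / 0.1 = 57,360 g.
Volume: 57,360 g ÷ 1.07 g/mL = 53,610 mL.

53.6 L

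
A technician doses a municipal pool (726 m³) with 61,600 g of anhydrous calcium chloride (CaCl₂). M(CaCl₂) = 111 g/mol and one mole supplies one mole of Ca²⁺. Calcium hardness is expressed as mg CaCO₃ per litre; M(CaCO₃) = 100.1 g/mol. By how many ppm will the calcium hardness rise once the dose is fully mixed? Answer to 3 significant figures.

76.5 ppm

Volume: 726 m³ = 726,000 L.
Moles of Ca²⁺: 61,600 g ÷ 111 g/mol = 555 mol.
As CaCO₃: 555 mol × 100.1 g/mol = 55,550 g.
Rise: 55,550 g / 726,000 L × 1000 = 76.52 mg/L.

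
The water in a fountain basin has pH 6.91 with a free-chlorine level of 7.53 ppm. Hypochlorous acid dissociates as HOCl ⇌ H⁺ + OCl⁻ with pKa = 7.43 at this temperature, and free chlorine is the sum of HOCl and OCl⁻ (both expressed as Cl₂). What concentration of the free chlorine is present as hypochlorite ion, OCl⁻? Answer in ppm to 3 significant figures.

1.75 ppm

[OCl⁻]/[HOCl] = 10^(pH − pKa) = 10^(6.91 − 7.43) = 10^-0.52 = 0.302.
Fraction as HOCl = 1 / (1 + 0.302) = 0.7681.
OCl⁻ = (1 − 0.7681) × 7.53 ppm = 1.747 ppm.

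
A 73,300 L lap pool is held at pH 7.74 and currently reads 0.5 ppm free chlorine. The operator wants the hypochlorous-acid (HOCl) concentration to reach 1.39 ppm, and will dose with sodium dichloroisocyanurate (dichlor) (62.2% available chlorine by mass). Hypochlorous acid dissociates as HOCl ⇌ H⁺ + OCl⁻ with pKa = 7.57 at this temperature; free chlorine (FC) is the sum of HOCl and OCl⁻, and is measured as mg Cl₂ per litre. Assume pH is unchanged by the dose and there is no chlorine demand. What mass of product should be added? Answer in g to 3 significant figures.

[OCl⁻]/[HOCl] = 10^(pH − pKa) = 10^(7.74 − 7.57) = 1.479; fraction as HOCl = 1/(1 + 1.479) = 0.4034.
Free chlorine required for 1.39 ppm HOCl: 1.39 / 0.4034 = 3.446 ppm.
FC to add: 3.446 − 0.5 = 2.946 mg/L as Cl₂.
Cl₂ equivalent: 2.946 mg/L × 73,300 L = 215.9 g.
Product at 62.2% available Cl: 215.9 / 0.622 = 347.2 g.

347 g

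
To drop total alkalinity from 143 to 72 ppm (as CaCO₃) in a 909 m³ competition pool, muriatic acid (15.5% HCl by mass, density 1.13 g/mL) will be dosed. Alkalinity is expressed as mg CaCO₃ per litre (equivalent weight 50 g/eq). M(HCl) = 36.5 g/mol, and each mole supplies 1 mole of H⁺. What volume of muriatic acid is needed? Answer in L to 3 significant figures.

Volume: 909 m³ = 909,000 L.
Alkalinity to neutralize: (143 − 72) = 71 mg/L as CaCO₃ × 909,000 L = 64,540 g as CaCO₃.
Equivalents of H⁺ required: 64,540 ÷ 50 g/eq = 1291 eq = 1291 mol HCl.
Mass of HCl: 1291 × 36.5 = 47,110 g.
Mass of 15.5% solution: 47,110 / 0.155 = 304,000 g.
Volume: 304,000 g ÷ 1.13 g/mL = 269,000 mL.

269 L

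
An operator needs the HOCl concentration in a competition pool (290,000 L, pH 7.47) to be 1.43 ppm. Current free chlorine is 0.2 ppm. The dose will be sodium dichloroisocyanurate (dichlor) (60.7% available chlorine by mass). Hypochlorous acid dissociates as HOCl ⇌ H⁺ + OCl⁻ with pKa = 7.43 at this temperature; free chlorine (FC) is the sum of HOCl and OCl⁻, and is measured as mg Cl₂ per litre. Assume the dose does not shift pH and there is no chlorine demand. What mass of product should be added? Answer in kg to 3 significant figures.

1.34 kg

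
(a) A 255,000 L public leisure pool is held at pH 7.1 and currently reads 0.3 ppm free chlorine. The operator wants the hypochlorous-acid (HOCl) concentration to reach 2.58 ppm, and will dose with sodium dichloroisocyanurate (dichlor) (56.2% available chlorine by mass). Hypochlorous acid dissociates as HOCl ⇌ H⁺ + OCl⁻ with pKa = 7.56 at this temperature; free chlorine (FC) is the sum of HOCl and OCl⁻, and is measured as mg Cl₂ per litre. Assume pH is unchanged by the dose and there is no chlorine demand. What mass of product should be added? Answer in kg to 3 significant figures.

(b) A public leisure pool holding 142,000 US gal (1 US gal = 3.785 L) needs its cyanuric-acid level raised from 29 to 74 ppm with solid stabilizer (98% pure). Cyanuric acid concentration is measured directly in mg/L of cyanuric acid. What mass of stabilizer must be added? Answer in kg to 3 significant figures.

(a) [OCl⁻]/[HOCl] = 10^(pH − pKa) = 10^(7.1 − 7.56) = 0.3467; fraction as HOCl = 1/(1 + 0.3467) = 0.7425.
(a) Free chlorine required for 2.58 ppm HOCl: 2.58 / 0.7425 = 3.475 ppm.
(a) FC to add: 3.475 − 0.3 = 3.175 mg/L as Cl₂.
(a) Cl₂ equivalent: 3.175 mg/L × 255,000 L = 809.5 g.
(a) Product at 56.2% available Cl: 809.5 / 0.562 = 1440 g.

(b) Volume: 142,000 US gal × 3.785 L/gal = 537,470 L.
(b) CYA to add: (74 − 29) = 45 mg/L × 537,470 L = 24,190 g cyanuric acid.
(b) At 98% purity: 24,190 / 0.98 = 24,680 g product.

(a) 1.44 kg; (b) 24.7 kg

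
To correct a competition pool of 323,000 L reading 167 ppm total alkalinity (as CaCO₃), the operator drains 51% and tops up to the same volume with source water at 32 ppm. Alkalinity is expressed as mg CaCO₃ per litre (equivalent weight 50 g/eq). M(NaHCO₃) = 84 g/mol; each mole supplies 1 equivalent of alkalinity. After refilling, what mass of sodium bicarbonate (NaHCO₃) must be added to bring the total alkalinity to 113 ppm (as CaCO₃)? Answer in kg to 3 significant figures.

After draining 51% and refilling: 167 × 0.49 + 32 × 0.51 = 98.15 ppm.
Deficit to target: 113 − 98.15 = 14.85 mg/L.
As CaCO₃: 14.85 mg/L × 323,000 L = 4797 g; ÷ 50 g/eq ÷ 1 = 95.93 mol NaHCO₃.
Mass: 95.93 × 84 = 8058 g.

8.06 kg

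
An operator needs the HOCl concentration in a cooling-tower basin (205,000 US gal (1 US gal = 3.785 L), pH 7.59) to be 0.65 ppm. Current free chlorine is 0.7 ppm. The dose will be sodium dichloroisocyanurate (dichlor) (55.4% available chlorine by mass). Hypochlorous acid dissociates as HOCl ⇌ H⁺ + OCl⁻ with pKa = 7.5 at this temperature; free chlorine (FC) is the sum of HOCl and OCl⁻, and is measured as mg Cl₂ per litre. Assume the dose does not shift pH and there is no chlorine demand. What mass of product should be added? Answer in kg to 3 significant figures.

1.05 kg

Volume: 205,000 US gal × 3.785 L/gal = 775,925 L.
[OCl⁻]/[HOCl] = 10^(pH − pKa) = 10^(7.59 − 7.5) = 1.23; fraction as HOCl = 1/(1 + 1.23) = 0.4484.
Free chlorine required for 0.65 ppm HOCl: 0.65 / 0.4484 = 1.45 ppm.
FC to add: 1.45 − 0.7 = 0.7497 mg/L as Cl₂.
Cl₂ equivalent: 0.7497 mg/L × 775,925 L = 581.7 g.
Product at 55.4% available Cl: 581.7 / 0.554 = 1050 g.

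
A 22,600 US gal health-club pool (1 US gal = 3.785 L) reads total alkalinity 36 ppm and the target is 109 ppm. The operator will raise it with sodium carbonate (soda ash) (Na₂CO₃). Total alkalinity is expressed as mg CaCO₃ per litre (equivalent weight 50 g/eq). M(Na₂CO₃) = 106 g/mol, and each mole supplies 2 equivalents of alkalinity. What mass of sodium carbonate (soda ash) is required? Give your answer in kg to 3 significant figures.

Volume: 22,600 US gal × 3.785 L/gal = 85,541 L.
Alkalinity to add: (109 − 36) = 73 mg/L as CaCO₃ × 85,541 L = 6244 g as CaCO₃.
Equivalents: 6244 g ÷ 50 g/eq = 124.9 eq.
Each mole of Na₂CO₃ supplies 2 eq, so 124.9 / 2 = 62.44 mol.
Mass: 62.44 mol × 106 g/mol = 6619 g.

6.62 kg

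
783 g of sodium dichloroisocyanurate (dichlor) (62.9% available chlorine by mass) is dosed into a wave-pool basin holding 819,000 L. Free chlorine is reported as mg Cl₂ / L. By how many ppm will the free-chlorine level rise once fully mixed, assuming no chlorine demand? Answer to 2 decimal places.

0.60 ppm

Available chlorine delivered: 783 g × 0.629 = 492.5 g as Cl₂.
Concentration rise: 492.5 g / 819,000 L = 0.6014 mg/L = 0.60 ppm.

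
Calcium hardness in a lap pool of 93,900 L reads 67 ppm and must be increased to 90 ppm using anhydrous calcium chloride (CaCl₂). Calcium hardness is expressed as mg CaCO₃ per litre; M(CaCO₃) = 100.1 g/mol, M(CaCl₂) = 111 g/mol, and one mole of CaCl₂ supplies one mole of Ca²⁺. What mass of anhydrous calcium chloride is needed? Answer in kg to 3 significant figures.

Hardness to add: (90 − 67) = 23 mg/L as CaCO₃ × 93,900 L = 2160 g as CaCO₃.
Moles of Ca²⁺ (1 mol Ca²⁺ ≡ 1 mol CaCO₃): 2160 / 100.1 g/mol = 21.58 mol.
Mass of CaCl₂: 21.58 × 111 = 2395 g.

2.39 kg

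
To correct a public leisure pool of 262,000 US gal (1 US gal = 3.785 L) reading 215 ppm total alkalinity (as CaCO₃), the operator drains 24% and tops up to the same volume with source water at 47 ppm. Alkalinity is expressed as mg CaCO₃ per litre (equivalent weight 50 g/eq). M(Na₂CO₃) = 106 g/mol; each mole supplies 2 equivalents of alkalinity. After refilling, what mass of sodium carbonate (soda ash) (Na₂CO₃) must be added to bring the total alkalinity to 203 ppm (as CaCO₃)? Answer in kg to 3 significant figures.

29.8 kg

Volume: 262,000 US gal × 3.785 L/gal = 991,670 L.
After draining 24% and refilling: 215 × 0.76 + 47 × 0.24 = 174.68 ppm.
Deficit to target: 203 − 174.68 = 28.32 mg/L.
As CaCO₃: 28.32 mg/L × 991,670 L = 28,080 g; ÷ 50 g/eq ÷ 2 = 280.8 mol Na₂CO₃.
Mass: 280.8 × 106 = 29,770 g.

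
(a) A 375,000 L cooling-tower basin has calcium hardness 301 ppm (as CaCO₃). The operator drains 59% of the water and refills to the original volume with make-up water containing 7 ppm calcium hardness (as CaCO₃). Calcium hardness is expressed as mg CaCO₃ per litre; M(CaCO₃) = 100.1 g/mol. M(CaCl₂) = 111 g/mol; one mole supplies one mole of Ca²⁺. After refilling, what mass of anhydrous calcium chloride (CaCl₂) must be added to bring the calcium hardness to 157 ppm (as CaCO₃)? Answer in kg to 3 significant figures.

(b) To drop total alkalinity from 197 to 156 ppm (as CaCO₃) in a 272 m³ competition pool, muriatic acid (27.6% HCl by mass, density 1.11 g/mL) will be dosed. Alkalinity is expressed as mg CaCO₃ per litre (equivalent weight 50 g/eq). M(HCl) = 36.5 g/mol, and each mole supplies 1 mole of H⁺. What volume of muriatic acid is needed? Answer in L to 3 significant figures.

(a) After draining 59% and refilling: 301 × 0.41 + 7 × 0.59 = 127.54 ppm.
(a) Deficit to target: 157 − 127.54 = 29.46 mg/L.
(a) As CaCO₃: 29.46 mg/L × 375,000 L = 11,050 g; ÷ 100.1 = 110.4 mol Ca²⁺.
(a) Mass: 110.4 × 111 = 12,250 g.

(b) Volume: 272 m³ = 272,000 L.
(b) Alkalinity to neutralize: (197 − 156) = 41 mg/L as CaCO₃ × 272,000 L = 11,150 g as CaCO₃.
(b) Equivalents of H⁺ required: 11,150 ÷ 50 g/eq = 223 eq = 223 mol HCl.
(b) Mass of HCl: 223 × 36.5 = 8141 g.
(b) Mass of 27.6% solution: 8141 / 0.276 = 29,500 g.
(b) Volume: 29,500 g ÷ 1.11 g/mL = 26,570 mL.

(a) 12.3 kg; (b) 26.6 L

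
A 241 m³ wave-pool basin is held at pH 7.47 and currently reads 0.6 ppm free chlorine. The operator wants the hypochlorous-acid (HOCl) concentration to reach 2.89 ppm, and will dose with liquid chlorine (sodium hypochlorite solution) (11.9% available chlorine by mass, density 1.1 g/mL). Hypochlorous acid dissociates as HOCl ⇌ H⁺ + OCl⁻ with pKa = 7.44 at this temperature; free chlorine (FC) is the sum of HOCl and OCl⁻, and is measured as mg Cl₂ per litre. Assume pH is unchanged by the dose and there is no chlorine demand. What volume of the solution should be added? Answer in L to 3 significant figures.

Volume: 241 m³ = 241,000 L.
[OCl⁻]/[HOCl] = 10^(pH − pKa) = 10^(7.47 − 7.44) = 1.072; fraction as HOCl = 1/(1 + 1.072) = 0.4827.
Free chlorine required for 2.89 ppm HOCl: 2.89 / 0.4827 = 5.987 ppm.
FC to add: 5.987 − 0.6 = 5.387 mg/L as Cl₂.
Cl₂ equivalent: 5.387 mg/L × 241,000 L = 1298 g.
Product at 11.9% available Cl: 1298 / 0.119 = 10,910 g.
Volume: 10,910 g ÷ 1.1 g/mL = 9917 mL.

9.92 L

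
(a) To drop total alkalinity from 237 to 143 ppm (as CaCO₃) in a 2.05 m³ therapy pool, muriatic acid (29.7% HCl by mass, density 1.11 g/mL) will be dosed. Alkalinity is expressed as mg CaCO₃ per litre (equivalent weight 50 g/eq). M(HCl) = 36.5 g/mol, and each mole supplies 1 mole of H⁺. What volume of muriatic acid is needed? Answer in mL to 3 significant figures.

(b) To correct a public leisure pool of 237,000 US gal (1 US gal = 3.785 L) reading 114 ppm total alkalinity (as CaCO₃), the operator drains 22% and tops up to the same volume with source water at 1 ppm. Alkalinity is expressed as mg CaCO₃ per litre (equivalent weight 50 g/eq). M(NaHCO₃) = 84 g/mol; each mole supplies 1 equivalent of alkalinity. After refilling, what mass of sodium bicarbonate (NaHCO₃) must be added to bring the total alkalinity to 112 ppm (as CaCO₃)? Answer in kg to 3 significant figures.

(a) 427 mL; (b) 34.5 kg

(a) Volume: 2.05 m³ = 2,050 L.
(a) Alkalinity to neutralize: (237 − 143) = 94 mg/L as CaCO₃ × 2,050 L = 192.7 g as CaCO₃.
(a) Equivalents of H⁺ required: 192.7 ÷ 50 g/eq = 3.854 eq = 3.854 mol HCl.
(a) Mass of HCl: 3.854 × 36.5 = 140.7 g.
(a) Mass of 29.7% solution: 140.7 / 0.297 = 473.6 g.
(a) Volume: 473.6 g ÷ 1.11 g/mL = 426.7 mL.

(b) Volume: 237,000 US gal × 3.785 L/gal = 897,045 L.
(b) After draining 22% and refilling: 114 × 0.78 + 1 × 0.22 = 89.14 ppm.
(b) Deficit to target: 112 − 89.14 = 22.86 mg/L.
(b) As CaCO₃: 22.86 mg/L × 897,045 L = 20,510 g; ÷ 50 g/eq ÷ 1 = 410.1 mol NaHCO₃.
(b) Mass: 410.1 × 84 = 34,450 g.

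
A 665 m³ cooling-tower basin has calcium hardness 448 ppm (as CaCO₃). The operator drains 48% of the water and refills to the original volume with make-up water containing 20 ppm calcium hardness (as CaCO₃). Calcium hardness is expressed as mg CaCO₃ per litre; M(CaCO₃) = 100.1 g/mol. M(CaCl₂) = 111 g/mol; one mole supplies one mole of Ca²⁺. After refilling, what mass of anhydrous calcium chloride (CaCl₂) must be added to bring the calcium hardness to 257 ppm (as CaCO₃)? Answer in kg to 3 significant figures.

Volume: 665 m³ = 665,000 L.
After draining 48% and refilling: 448 × 0.52 + 20 × 0.48 = 242.56 ppm.
Deficit to target: 257 − 242.56 = 14.44 mg/L.
As CaCO₃: 14.44 mg/L × 665,000 L = 9603 g; ÷ 100.1 = 95.93 mol Ca²⁺.
Mass: 95.93 × 111 = 10,650 g.

10.6 kg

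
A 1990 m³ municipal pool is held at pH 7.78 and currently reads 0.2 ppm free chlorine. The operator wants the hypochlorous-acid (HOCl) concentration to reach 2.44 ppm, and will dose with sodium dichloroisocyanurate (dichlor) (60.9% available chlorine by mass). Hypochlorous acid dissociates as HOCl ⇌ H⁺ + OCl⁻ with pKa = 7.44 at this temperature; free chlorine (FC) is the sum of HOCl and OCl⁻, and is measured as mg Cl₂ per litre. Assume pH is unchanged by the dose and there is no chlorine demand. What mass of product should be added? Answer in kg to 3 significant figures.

24.8 kg

Volume: 1990 m³ = 1,990,000 L.
[OCl⁻]/[HOCl] = 10^(pH − pKa) = 10^(7.78 − 7.44) = 2.188; fraction as HOCl = 1/(1 + 2.188) = 0.3137.
Free chlorine required for 2.44 ppm HOCl: 2.44 / 0.3137 = 7.778 ppm.
FC to add: 7.778 − 0.2 = 7.578 mg/L as Cl₂.
Cl₂ equivalent: 7.578 mg/L × 1,990,000 L = 15,080 g.
Product at 60.9% available Cl: 15,080 / 0.609 = 24,760 g.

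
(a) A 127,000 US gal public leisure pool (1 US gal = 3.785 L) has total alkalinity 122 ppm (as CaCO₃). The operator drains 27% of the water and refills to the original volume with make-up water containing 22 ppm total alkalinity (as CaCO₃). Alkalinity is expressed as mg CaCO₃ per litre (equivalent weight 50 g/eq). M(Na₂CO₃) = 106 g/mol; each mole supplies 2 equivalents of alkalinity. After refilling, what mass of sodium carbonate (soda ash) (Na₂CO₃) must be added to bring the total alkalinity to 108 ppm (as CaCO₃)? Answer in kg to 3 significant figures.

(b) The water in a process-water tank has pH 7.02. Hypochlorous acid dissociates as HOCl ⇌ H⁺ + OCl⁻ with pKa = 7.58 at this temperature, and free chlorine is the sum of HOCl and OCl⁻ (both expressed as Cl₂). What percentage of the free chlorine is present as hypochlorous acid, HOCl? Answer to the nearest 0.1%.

(a) Volume: 127,000 US gal × 3.785 L/gal = 480,695 L.
(a) After draining 27% and refilling: 122 × 0.73 + 22 × 0.27 = 95 ppm.
(a) Deficit to target: 108 − 95 = 13 mg/L.
(a) As CaCO₃: 13 mg/L × 480,695 L = 6249 g; ÷ 50 g/eq ÷ 2 = 62.49 mol Na₂CO₃.
(a) Mass: 62.49 × 106 = 6624 g.

(b) [OCl⁻]/[HOCl] = 10^(pH − pKa) = 10^(7.02 − 7.58) = 10^-0.56 = 0.2754.
(b) Fraction as HOCl = 1 / (1 + 0.2754) = 0.7841.

(a) 6.62 kg; (b) 78.4%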